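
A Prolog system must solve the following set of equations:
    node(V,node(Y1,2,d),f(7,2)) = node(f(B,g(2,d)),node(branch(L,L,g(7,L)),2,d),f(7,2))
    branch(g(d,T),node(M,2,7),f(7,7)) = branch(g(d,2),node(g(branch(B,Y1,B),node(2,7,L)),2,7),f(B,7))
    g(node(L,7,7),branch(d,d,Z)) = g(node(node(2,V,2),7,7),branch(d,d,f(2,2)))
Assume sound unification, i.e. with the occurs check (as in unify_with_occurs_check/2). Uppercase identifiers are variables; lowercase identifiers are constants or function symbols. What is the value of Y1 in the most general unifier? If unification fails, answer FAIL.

Decompose node/3: V = f(B,g(2,d)),  node(Y1,2,d) = node(branch(L,L,g(7,L)),2,d),  f(7,2) = f(7,2).
Bind V := f(B,g(2,d)); substituting into the one remaining equation that mentions V gives: g(node(L,7,7),branch(d,d,Z)) = g(node(node(2,f(B,g(2,d)),2),7,7),branch(d,d,f(2,2))).
Decompose node/3: Y1 = branch(L,L,g(7,L)),  2 = 2,  d = d.
Bind Y1 := branch(L,L,g(7,L)); substituting into the one remaining equation that mentions Y1 gives: branch(g(d,T),node(M,2,7),f(7,7)) = branch(g(d,2),node(g(branch(B,branch(L,L,g(7,L)),B),node(2,7,L)),2,7),f(B,7)).
Delete trivial equation 2 = 2.
Delete trivial equation d = d.
Delete trivial equation f(7,2) = f(7,2).
Decompose branch/3: g(d,T) = g(d,2),  node(M,2,7) = node(g(branch(B,branch(L,L,g(7,L)),B),node(2,7,L)),2,7),  f(7,7) = f(B,7).
Decompose g/2: d = d,  T = 2.
Delete trivial equation d = d.
Bind T := 2; no other remaining equation mentions T.
Decompose node/3: M = g(branch(B,branch(L,L,g(7,L)),B),node(2,7,L)),  2 = 2,  7 = 7.
Bind M := g(branch(B,branch(L,L,g(7,L)),B),node(2,7,L)); no other remaining equation mentions M.
Delete trivial equation 2 = 2.
Delete trivial equation 7 = 7.
Decompose f/2: 7 = B,  7 = 7.
Bind B := 7; substituting into the one remaining equation that mentions B gives: g(node(L,7,7),branch(d,d,Z)) = g(node(node(2,f(7,g(2,d)),2),7,7),branch(d,d,f(2,2))). Substituting into the earlier bindings gives V := f(7,g(2,d)), M := g(branch(7,branch(L,L,g(7,L)),7),node(2,7,L)).
Delete trivial equation 7 = 7.
Decompose g/2: node(L,7,7) = node(node(2,f(7,g(2,d)),2),7,7),  branch(d,d,Z) = branch(d,d,f(2,2)).
Decompose node/3: L = node(2,f(7,g(2,d)),2),  7 = 7,  7 = 7.
Bind L := node(2,f(7,g(2,d)),2); no other remaining equation mentions L. Substituting into the earlier bindings gives Y1 := branch(node(2,f(7,g(2,d)),2),node(2,f(7,g(2,d)),2),g(7,node(2,f(7,g(2,d)),2))), M := g(branch(7,branch(node(2,f(7,g(2,d)),2),node(2,f(7,g(2,d)),2),g(7,node(2,f(7,g(2,d)),2))),7),node(2,7,node(2,f(7,g(2,d)),2))).
Delete trivial equation 7 = 7.
Delete trivial equation 7 = 7.
Decompose branch/3: d = d,  d = d,  Z = f(2,2).
Delete trivial equation d = d.
Delete trivial equation d = d.
Bind Z := f(2,2).
MGU = { V = f(7,g(2,d)), Y1 = branch(node(2,f(7,g(2,d)),2),node(2,f(7,g(2,d)),2),g(7,node(2,f(7,g(2,d)),2))), T = 2, M = g(branch(7,branch(node(2,f(7,g(2,d)),2),node(2,f(7,g(2,d)),2),g(7,node(2,f(7,g(2,d)),2))),7),node(2,7,node(2,f(7,g(2,d)),2))), B = 7, L = node(2,f(7,g(2,d)),2), Z = f(2,2) }, so Y1 = branch(node(2,f(7,g(2,d)),2),node(2,f(7,g(2,d)),2),g(7,node(2,f(7,g(2,d)),2))).

branch(node(2,f(7,g(2,d)),2),node(2,f(7,g(2,d)),2),g(7,node(2,f(7,g(2,d)),2)))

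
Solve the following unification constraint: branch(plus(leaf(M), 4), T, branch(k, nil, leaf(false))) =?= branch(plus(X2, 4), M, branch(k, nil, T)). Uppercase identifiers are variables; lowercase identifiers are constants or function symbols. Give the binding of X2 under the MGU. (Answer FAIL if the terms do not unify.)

leaf(leaf(false))

Decompose branch/3: plus(leaf(M), 4) =?= plus(X2, 4),  T =?= M,  branch(k, nil, leaf(false)) =?= branch(k, nil, T).
Decompose plus/2: leaf(M) =?= X2,  4 =?= 4.
Bind X2 := leaf(M); no other remaining equation mentions X2.
Delete trivial equation 4 =?= 4.
Bind T := M; substituting into the remaining equation gives: branch(k, nil, leaf(false)) =?= branch(k, nil, M).
Decompose branch/3: k =?= k,  nil =?= nil,  leaf(false) =?= M.
Delete trivial equation k =?= k.
Delete trivial equation nil =?= nil.
Bind M := leaf(false). Substituting into the earlier bindings gives X2 := leaf(leaf(false)), T := leaf(false).
MGU = { X2 ↦ leaf(leaf(false)), T ↦ leaf(false), M ↦ leaf(false) }, so X2 ↦ leaf(leaf(false)).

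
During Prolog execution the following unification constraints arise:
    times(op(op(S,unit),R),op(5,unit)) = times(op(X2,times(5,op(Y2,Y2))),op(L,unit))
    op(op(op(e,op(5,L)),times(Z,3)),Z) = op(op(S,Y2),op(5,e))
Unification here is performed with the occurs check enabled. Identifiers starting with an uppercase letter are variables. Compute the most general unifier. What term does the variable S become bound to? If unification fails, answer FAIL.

op(e,op(5,5))

Decompose times/2: op(op(S,unit),R) = op(X2,times(5,op(Y2,Y2))),  op(5,unit) = op(L,unit).
Decompose op/2: op(S,unit) = X2,  R = times(5,op(Y2,Y2)).
Bind X2 := op(S,unit); no other remaining equation mentions X2.
Bind R := times(5,op(Y2,Y2)); no other remaining equation mentions R.
Decompose op/2: 5 = L,  unit = unit.
Bind L := 5; substituting into the one remaining equation that mentions L gives: op(op(op(e,op(5,5)),times(Z,3)),Z) = op(op(S,Y2),op(5,e)).
Delete trivial equation unit = unit.
Decompose op/2: op(op(e,op(5,5)),times(Z,3)) = op(S,Y2),  Z = op(5,e).
Decompose op/2: op(e,op(5,5)) = S,  times(Z,3) = Y2.
Bind S := op(e,op(5,5)); no other remaining equation mentions S. Substituting into the earlier binding gives X2 := op(op(e,op(5,5)),unit).
Bind Y2 := times(Z,3); no other remaining equation mentions Y2. Substituting into the earlier binding gives R := times(5,op(times(Z,3),times(Z,3))).
Bind Z := op(5,e). Substituting into the earlier bindings gives R := times(5,op(times(op(5,e),3),times(op(5,e),3))), Y2 := times(op(5,e),3).
MGU = { X2 -> op(op(e,op(5,5)),unit), R -> times(5,op(times(op(5,e),3),times(op(5,e),3))), L -> 5, S -> op(e,op(5,5)), Y2 -> times(op(5,e),3), Z -> op(5,e) }, so S -> op(e,op(5,5)).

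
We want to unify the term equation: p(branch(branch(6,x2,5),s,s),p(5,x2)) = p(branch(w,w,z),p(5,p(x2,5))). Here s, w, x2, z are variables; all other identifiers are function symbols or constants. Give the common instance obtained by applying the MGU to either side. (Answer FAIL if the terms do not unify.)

FAIL

Decompose p/2: branch(branch(6,x2,5),s,s) = branch(w,w,z),  p(5,x2) = p(5,p(x2,5)).
Decompose branch/3: branch(6,x2,5) = w,  s = w,  s = z.
Bind w := branch(6,x2,5); substituting into the one remaining equation that mentions w gives: s = branch(6,x2,5).
Bind s := branch(6,x2,5); substituting into the one remaining equation that mentions s gives: branch(6,x2,5) = z.
Bind z := branch(6,x2,5); no other remaining equation mentions z.
Decompose p/2: 5 = 5,  x2 = p(x2,5).
Delete trivial equation 5 = 5.
Occurs check fails: x2 occurs in p(x2,5); the equation x2 = p(x2,5) has no finite solution.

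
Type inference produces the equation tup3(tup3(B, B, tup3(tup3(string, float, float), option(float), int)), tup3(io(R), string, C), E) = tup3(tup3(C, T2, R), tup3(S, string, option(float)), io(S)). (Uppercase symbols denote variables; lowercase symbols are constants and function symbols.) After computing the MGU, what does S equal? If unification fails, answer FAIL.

io(tup3(tup3(string, float, float), option(float), int))

Decompose tup3/3: tup3(B, B, tup3(tup3(string, float, float), option(float), int)) = tup3(C, T2, R),  tup3(io(R), string, C) = tup3(S, string, option(float)),  E = io(S).
Decompose tup3/3: B = C,  B = T2,  tup3(tup3(string, float, float), option(float), int) = R.
Bind B := C; substituting into the one remaining equation that mentions B gives: C = T2.
Bind C := T2; substituting into the one remaining equation that mentions C gives: tup3(io(R), string, T2) = tup3(S, string, option(float)). Substituting into the earlier binding gives B := T2.
Bind R := tup3(tup3(string, float, float), option(float), int); substituting into the one remaining equation that mentions R gives: tup3(io(tup3(tup3(string, float, float), option(float), int)), string, T2) = tup3(S, string, option(float)).
Decompose tup3/3: io(tup3(tup3(string, float, float), option(float), int)) = S,  string = string,  T2 = option(float).
Bind S := io(tup3(tup3(string, float, float), option(float), int)); substituting into the one remaining equation that mentions S gives: E = io(io(tup3(tup3(string, float, float), option(float), int))).
Delete trivial equation string = string.
Bind T2 := option(float); no other remaining equation mentions T2. Substituting into the earlier bindings gives B := option(float), C := option(float).
Bind E := io(io(tup3(tup3(string, float, float), option(float), int))).
MGU = { B ↦ option(float), C ↦ option(float), R ↦ tup3(tup3(string, float, float), option(float), int), S ↦ io(tup3(tup3(string, float, float), option(float), int)), T2 ↦ option(float), E ↦ io(io(tup3(tup3(string, float, float), option(float), int))) }, so S ↦ io(tup3(tup3(string, float, float), option(float), int)).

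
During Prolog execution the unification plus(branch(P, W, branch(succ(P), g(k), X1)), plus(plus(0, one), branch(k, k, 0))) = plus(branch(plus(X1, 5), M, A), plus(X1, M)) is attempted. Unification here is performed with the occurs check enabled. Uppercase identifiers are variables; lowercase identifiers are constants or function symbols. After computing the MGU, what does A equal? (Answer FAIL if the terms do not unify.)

Decompose plus/2: branch(P, W, branch(succ(P), g(k), X1)) = branch(plus(X1, 5), M, A),  plus(plus(0, one), branch(k, k, 0)) = plus(X1, M).
Decompose branch/3: P = plus(X1, 5),  W = M,  branch(succ(P), g(k), X1) = A.
Bind P := plus(X1, 5); substituting into the one remaining equation that mentions P gives: branch(succ(plus(X1, 5)), g(k), X1) = A.
Bind W := M; no other remaining equation mentions W.
Bind A := branch(succ(plus(X1, 5)), g(k), X1); no other remaining equation mentions A.
Decompose plus/2: plus(0, one) = X1,  branch(k, k, 0) = M.
Bind X1 := plus(0, one); no other remaining equation mentions X1. Substituting into the earlier bindings gives P := plus(plus(0, one), 5), A := branch(succ(plus(plus(0, one), 5)), g(k), plus(0, one)).
Bind M := branch(k, k, 0). Substituting into the earlier binding gives W := branch(k, k, 0).
MGU = { P = plus(plus(0, one), 5), W = branch(k, k, 0), A = branch(succ(plus(plus(0, one), 5)), g(k), plus(0, one)), X1 = plus(0, one), M = branch(k, k, 0) }, so A = branch(succ(plus(plus(0, one), 5)), g(k), plus(0, one)).

branch(succ(plus(plus(0, one), 5)), g(k), plus(0, one))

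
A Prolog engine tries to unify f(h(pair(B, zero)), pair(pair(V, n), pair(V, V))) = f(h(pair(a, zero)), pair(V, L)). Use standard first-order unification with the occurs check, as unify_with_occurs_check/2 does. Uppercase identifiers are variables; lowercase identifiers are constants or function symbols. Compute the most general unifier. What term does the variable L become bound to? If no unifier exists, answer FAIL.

FAIL

Decompose f/2: h(pair(B, zero)) = h(pair(a, zero)),  pair(pair(V, n), pair(V, V)) = pair(V, L).
Decompose h/1: pair(B, zero) = pair(a, zero).
Decompose pair/2: B = a,  zero = zero.
Bind B := a; no other remaining equation mentions B.
Delete trivial equation zero = zero.
Decompose pair/2: pair(V, n) = V,  pair(V, V) = L.
Occurs check fails: V occurs in pair(V, n); the equation V = pair(V, n) has no finite solution.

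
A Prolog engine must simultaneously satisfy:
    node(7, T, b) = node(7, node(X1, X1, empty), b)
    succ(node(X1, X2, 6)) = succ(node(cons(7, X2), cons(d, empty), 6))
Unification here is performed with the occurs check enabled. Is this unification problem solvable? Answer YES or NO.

YES

Decompose node/3: 7 = 7,  T = node(X1, X1, empty),  b = b.
Delete trivial equation 7 = 7.
Bind T := node(X1, X1, empty); no other remaining equation mentions T.
Delete trivial equation b = b.
Decompose succ/1: node(X1, X2, 6) = node(cons(7, X2), cons(d, empty), 6).
Decompose node/3: X1 = cons(7, X2),  X2 = cons(d, empty),  6 = 6.
Bind X1 := cons(7, X2); no other remaining equation mentions X1. Substituting into the earlier binding gives T := node(cons(7, X2), cons(7, X2), empty).
Bind X2 := cons(d, empty); no other remaining equation mentions X2. Substituting into the earlier bindings gives T := node(cons(7, cons(d, empty)), cons(7, cons(d, empty)), empty), X1 := cons(7, cons(d, empty)).
Delete trivial equation 6 = 6.
No equations remain and no clash or occurs-check failure arose, so a unifier exists.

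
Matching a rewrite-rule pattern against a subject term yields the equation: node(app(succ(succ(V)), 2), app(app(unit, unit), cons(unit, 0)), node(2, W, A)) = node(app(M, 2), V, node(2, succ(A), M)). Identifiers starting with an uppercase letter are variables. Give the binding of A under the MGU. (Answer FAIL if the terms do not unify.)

Decompose node/3: app(succ(succ(V)), 2) = app(M, 2),  app(app(unit, unit), cons(unit, 0)) = V,  node(2, W, A) = node(2, succ(A), M).
Decompose app/2: succ(succ(V)) = M,  2 = 2.
Bind M := succ(succ(V)); substituting into the one remaining equation that mentions M gives: node(2, W, A) = node(2, succ(A), succ(succ(V))).
Delete trivial equation 2 = 2.
Bind V := app(app(unit, unit), cons(unit, 0)); substituting into the remaining equation gives: node(2, W, A) = node(2, succ(A), succ(succ(app(app(unit, unit), cons(unit, 0))))). Substituting into the earlier binding gives M := succ(succ(app(app(unit, unit), cons(unit, 0)))).
Decompose node/3: 2 = 2,  W = succ(A),  A = succ(succ(app(app(unit, unit), cons(unit, 0)))).
Delete trivial equation 2 = 2.
Bind W := succ(A); no other remaining equation mentions W.
Bind A := succ(succ(app(app(unit, unit), cons(unit, 0)))). Substituting into the earlier binding gives W := succ(succ(succ(app(app(unit, unit), cons(unit, 0))))).
MGU = { M := succ(succ(app(app(unit, unit), cons(unit, 0)))), V := app(app(unit, unit), cons(unit, 0)), W := succ(succ(succ(app(app(unit, unit), cons(unit, 0))))), A := succ(succ(app(app(unit, unit), cons(unit, 0)))) }, so A := succ(succ(app(app(unit, unit), cons(unit, 0)))).

succ(succ(app(app(unit, unit), cons(unit, 0))))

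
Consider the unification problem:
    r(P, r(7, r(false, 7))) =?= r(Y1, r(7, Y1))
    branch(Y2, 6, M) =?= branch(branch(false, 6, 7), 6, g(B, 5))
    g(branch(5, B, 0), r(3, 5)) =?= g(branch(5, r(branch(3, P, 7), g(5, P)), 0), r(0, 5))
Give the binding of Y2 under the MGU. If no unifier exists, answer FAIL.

FAIL

Decompose r/2: P =?= Y1,  r(7, r(false, 7)) =?= r(7, Y1).
Bind P := Y1; substituting into the one remaining equation that mentions P gives: g(branch(5, B, 0), r(3, 5)) =?= g(branch(5, r(branch(3, Y1, 7), g(5, Y1)), 0), r(0, 5)).
Decompose r/2: 7 =?= 7,  r(false, 7) =?= Y1.
Delete trivial equation 7 =?= 7.
Bind Y1 := r(false, 7); substituting into the one remaining equation that mentions Y1 gives: g(branch(5, B, 0), r(3, 5)) =?= g(branch(5, r(branch(3, r(false, 7), 7), g(5, r(false, 7))), 0), r(0, 5)). Substituting into the earlier binding gives P := r(false, 7).
Decompose branch/3: Y2 =?= branch(false, 6, 7),  6 =?= 6,  M =?= g(B, 5).
Bind Y2 := branch(false, 6, 7); no other remaining equation mentions Y2.
Delete trivial equation 6 =?= 6.
Bind M := g(B, 5); no other remaining equation mentions M.
Decompose g/2: branch(5, B, 0) =?= branch(5, r(branch(3, r(false, 7), 7), g(5, r(false, 7))), 0),  r(3, 5) =?= r(0, 5).
Decompose branch/3: 5 =?= 5,  B =?= r(branch(3, r(false, 7), 7), g(5, r(false, 7))),  0 =?= 0.
Delete trivial equation 5 =?= 5.
Bind B := r(branch(3, r(false, 7), 7), g(5, r(false, 7))); no other remaining equation mentions B. Substituting into the earlier binding gives M := g(r(branch(3, r(false, 7), 7), g(5, r(false, 7))), 5).
Delete trivial equation 0 =?= 0.
Decompose r/2: 3 =?= 0,  5 =?= 5.
Clash: constants 3 and 0 differ; no unifier exists.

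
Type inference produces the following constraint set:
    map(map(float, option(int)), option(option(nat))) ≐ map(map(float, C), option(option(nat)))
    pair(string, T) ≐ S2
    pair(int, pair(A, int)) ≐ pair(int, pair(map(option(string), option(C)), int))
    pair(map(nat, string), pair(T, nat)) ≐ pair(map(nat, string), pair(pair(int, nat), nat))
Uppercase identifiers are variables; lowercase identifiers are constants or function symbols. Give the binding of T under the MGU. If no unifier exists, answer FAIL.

Decompose map/2: map(float, option(int)) ≐ map(float, C),  option(option(nat)) ≐ option(option(nat)).
Decompose map/2: float ≐ float,  option(int) ≐ C.
Delete trivial equation float ≐ float.
Bind C := option(int); substituting into the one remaining equation that mentions C gives: pair(int, pair(A, int)) ≐ pair(int, pair(map(option(string), option(option(int))), int)).
Delete trivial equation option(option(nat)) ≐ option(option(nat)).
Bind S2 := pair(string, T); no other remaining equation mentions S2.
Decompose pair/2: int ≐ int,  pair(A, int) ≐ pair(map(option(string), option(option(int))), int).
Delete trivial equation int ≐ int.
Decompose pair/2: A ≐ map(option(string), option(option(int))),  int ≐ int.
Bind A := map(option(string), option(option(int))); no other remaining equation mentions A.
Delete trivial equation int ≐ int.
Decompose pair/2: map(nat, string) ≐ map(nat, string),  pair(T, nat) ≐ pair(pair(int, nat), nat).
Delete trivial equation map(nat, string) ≐ map(nat, string).
Decompose pair/2: T ≐ pair(int, nat),  nat ≐ nat.
Bind T := pair(int, nat); no other remaining equation mentions T. Substituting into the earlier binding gives S2 := pair(string, pair(int, nat)).
Delete trivial equation nat ≐ nat.
MGU = { C ↦ option(int), S2 ↦ pair(string, pair(int, nat)), A ↦ map(option(string), option(option(int))), T ↦ pair(int, nat) }, so T ↦ pair(int, nat).

pair(int, nat)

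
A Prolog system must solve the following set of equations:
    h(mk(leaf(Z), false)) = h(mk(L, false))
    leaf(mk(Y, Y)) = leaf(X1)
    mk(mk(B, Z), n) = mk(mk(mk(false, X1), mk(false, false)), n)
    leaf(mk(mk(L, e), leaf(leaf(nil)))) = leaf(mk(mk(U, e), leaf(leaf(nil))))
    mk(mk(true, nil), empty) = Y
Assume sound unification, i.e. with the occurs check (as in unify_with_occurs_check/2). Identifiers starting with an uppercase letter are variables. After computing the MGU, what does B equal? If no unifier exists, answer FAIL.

mk(false, mk(mk(mk(true, nil), empty), mk(mk(true, nil), empty)))

Decompose h/1: mk(leaf(Z), false) = mk(L, false).
Decompose mk/2: leaf(Z) = L,  false = false.
Bind L := leaf(Z); substituting into the one remaining equation that mentions L gives: leaf(mk(mk(leaf(Z), e), leaf(leaf(nil)))) = leaf(mk(mk(U, e), leaf(leaf(nil)))).
Delete trivial equation false = false.
Decompose leaf/1: mk(Y, Y) = X1.
Bind X1 := mk(Y, Y); substituting into the one remaining equation that mentions X1 gives: mk(mk(B, Z), n) = mk(mk(mk(false, mk(Y, Y)), mk(false, false)), n).
Decompose mk/2: mk(B, Z) = mk(mk(false, mk(Y, Y)), mk(false, false)),  n = n.
Decompose mk/2: B = mk(false, mk(Y, Y)),  Z = mk(false, false).
Bind B := mk(false, mk(Y, Y)); no other remaining equation mentions B.
Bind Z := mk(false, false); substituting into the one remaining equation that mentions Z gives: leaf(mk(mk(leaf(mk(false, false)), e), leaf(leaf(nil)))) = leaf(mk(mk(U, e), leaf(leaf(nil)))). Substituting into the earlier binding gives L := leaf(mk(false, false)).
Delete trivial equation n = n.
Decompose leaf/1: mk(mk(leaf(mk(false, false)), e), leaf(leaf(nil))) = mk(mk(U, e), leaf(leaf(nil))).
Decompose mk/2: mk(leaf(mk(false, false)), e) = mk(U, e),  leaf(leaf(nil)) = leaf(leaf(nil)).
Decompose mk/2: leaf(mk(false, false)) = U,  e = e.
Bind U := leaf(mk(false, false)); no other remaining equation mentions U.
Delete trivial equation e = e.
Delete trivial equation leaf(leaf(nil)) = leaf(leaf(nil)).
Bind Y := mk(mk(true, nil), empty). Substituting into the earlier bindings gives X1 := mk(mk(mk(true, nil), empty), mk(mk(true, nil), empty)), B := mk(false, mk(mk(mk(true, nil), empty), mk(mk(true, nil), empty))).
MGU = { L -> leaf(mk(false, false)), X1 -> mk(mk(mk(true, nil), empty), mk(mk(true, nil), empty)), B -> mk(false, mk(mk(mk(true, nil), empty), mk(mk(true, nil), empty))), Z -> mk(false, false), U -> leaf(mk(false, false)), Y -> mk(mk(true, nil), empty) }, so B -> mk(false, mk(mk(mk(true, nil), empty), mk(mk(true, nil), empty))).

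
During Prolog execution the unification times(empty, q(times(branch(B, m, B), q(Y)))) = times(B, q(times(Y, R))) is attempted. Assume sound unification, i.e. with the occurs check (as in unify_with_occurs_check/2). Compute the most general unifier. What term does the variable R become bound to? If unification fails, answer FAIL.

Decompose times/2: empty = B,  q(times(branch(B, m, B), q(Y))) = q(times(Y, R)).
Bind B := empty; substituting into the remaining equation gives: q(times(branch(empty, m, empty), q(Y))) = q(times(Y, R)).
Decompose q/1: times(branch(empty, m, empty), q(Y)) = times(Y, R).
Decompose times/2: branch(empty, m, empty) = Y,  q(Y) = R.
Bind Y := branch(empty, m, empty); substituting into the remaining equation gives: q(branch(empty, m, empty)) = R.
Bind R := q(branch(empty, m, empty)).
MGU = { B ↦ empty, Y ↦ branch(empty, m, empty), R ↦ q(branch(empty, m, empty)) }, so R ↦ q(branch(empty, m, empty)).

q(branch(empty, m, empty))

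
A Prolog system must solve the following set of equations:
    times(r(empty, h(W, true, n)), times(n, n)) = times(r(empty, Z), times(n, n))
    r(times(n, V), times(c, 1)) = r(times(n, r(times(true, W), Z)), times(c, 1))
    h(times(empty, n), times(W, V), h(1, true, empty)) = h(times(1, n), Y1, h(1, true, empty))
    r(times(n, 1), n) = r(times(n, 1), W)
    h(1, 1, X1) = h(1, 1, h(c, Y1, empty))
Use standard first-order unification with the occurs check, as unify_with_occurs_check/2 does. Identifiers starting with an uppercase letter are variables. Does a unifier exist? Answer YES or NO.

Decompose times/2: r(empty, h(W, true, n)) = r(empty, Z),  times(n, n) = times(n, n).
Decompose r/2: empty = empty,  h(W, true, n) = Z.
Delete trivial equation empty = empty.
Bind Z := h(W, true, n); substituting into the one remaining equation that mentions Z gives: r(times(n, V), times(c, 1)) = r(times(n, r(times(true, W), h(W, true, n))), times(c, 1)).
Delete trivial equation times(n, n) = times(n, n).
Decompose r/2: times(n, V) = times(n, r(times(true, W), h(W, true, n))),  times(c, 1) = times(c, 1).
Decompose times/2: n = n,  V = r(times(true, W), h(W, true, n)).
Delete trivial equation n = n.
Bind V := r(times(true, W), h(W, true, n)); substituting into the one remaining equation that mentions V gives: h(times(empty, n), times(W, r(times(true, W), h(W, true, n))), h(1, true, empty)) = h(times(1, n), Y1, h(1, true, empty)).
Delete trivial equation times(c, 1) = times(c, 1).
Decompose h/3: times(empty, n) = times(1, n),  times(W, r(times(true, W), h(W, true, n))) = Y1,  h(1, true, empty) = h(1, true, empty).
Decompose times/2: empty = 1,  n = n.
Clash: constants empty and 1 differ; no unifier exists.

NO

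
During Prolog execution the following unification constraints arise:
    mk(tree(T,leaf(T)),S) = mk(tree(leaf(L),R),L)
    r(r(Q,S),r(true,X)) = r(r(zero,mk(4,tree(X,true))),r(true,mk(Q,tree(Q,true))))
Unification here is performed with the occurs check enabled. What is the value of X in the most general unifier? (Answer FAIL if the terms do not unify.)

Decompose mk/2: tree(T,leaf(T)) = tree(leaf(L),R),  S = L.
Decompose tree/2: T = leaf(L),  leaf(T) = R.
Bind T := leaf(L); substituting into the one remaining equation that mentions T gives: leaf(leaf(L)) = R.
Bind R := leaf(leaf(L)); no other remaining equation mentions R.
Bind S := L; substituting into the remaining equation gives: r(r(Q,L),r(true,X)) = r(r(zero,mk(4,tree(X,true))),r(true,mk(Q,tree(Q,true)))).
Decompose r/2: r(Q,L) = r(zero,mk(4,tree(X,true))),  r(true,X) = r(true,mk(Q,tree(Q,true))).
Decompose r/2: Q = zero,  L = mk(4,tree(X,true)).
Bind Q := zero; substituting into the one remaining equation that mentions Q gives: r(true,X) = r(true,mk(zero,tree(zero,true))).
Bind L := mk(4,tree(X,true)); no other remaining equation mentions L. Substituting into the earlier bindings gives T := leaf(mk(4,tree(X,true))), R := leaf(leaf(mk(4,tree(X,true)))), S := mk(4,tree(X,true)).
Decompose r/2: true = true,  X = mk(zero,tree(zero,true)).
Delete trivial equation true = true.
Bind X := mk(zero,tree(zero,true)). Substituting into the earlier bindings gives T := leaf(mk(4,tree(mk(zero,tree(zero,true)),true))), R := leaf(leaf(mk(4,tree(mk(zero,tree(zero,true)),true)))), S := mk(4,tree(mk(zero,tree(zero,true)),true)), L := mk(4,tree(mk(zero,tree(zero,true)),true)).
MGU = { T ↦ leaf(mk(4,tree(mk(zero,tree(zero,true)),true))), R ↦ leaf(leaf(mk(4,tree(mk(zero,tree(zero,true)),true)))), S ↦ mk(4,tree(mk(zero,tree(zero,true)),true)), Q ↦ zero, L ↦ mk(4,tree(mk(zero,tree(zero,true)),true)), X ↦ mk(zero,tree(zero,true)) }, so X ↦ mk(zero,tree(zero,true)).

mk(zero,tree(zero,true))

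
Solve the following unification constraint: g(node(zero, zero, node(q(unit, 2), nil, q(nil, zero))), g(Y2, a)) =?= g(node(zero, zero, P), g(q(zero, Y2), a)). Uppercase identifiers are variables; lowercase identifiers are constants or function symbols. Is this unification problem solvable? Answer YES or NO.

NO

Decompose g/2: node(zero, zero, node(q(unit, 2), nil, q(nil, zero))) =?= node(zero, zero, P),  g(Y2, a) =?= g(q(zero, Y2), a).
Decompose node/3: zero =?= zero,  zero =?= zero,  node(q(unit, 2), nil, q(nil, zero)) =?= P.
Delete trivial equation zero =?= zero.
Delete trivial equation zero =?= zero.
Bind P := node(q(unit, 2), nil, q(nil, zero)); no other remaining equation mentions P.
Decompose g/2: Y2 =?= q(zero, Y2),  a =?= a.
Occurs check fails: Y2 occurs in q(zero, Y2); the equation Y2 =?= q(zero, Y2) has no finite solution.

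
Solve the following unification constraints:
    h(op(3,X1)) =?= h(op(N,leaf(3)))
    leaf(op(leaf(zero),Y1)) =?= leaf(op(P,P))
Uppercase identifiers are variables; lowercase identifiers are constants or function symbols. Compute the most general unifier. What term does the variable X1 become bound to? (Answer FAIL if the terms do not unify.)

Decompose h/1: op(3,X1) =?= op(N,leaf(3)).
Decompose op/2: 3 =?= N,  X1 =?= leaf(3).
Bind N := 3; no other remaining equation mentions N.
Bind X1 := leaf(3); no other remaining equation mentions X1.
Decompose leaf/1: op(leaf(zero),Y1) =?= op(P,P).
Decompose op/2: leaf(zero) =?= P,  Y1 =?= P.
Bind P := leaf(zero); substituting into the remaining equation gives: Y1 =?= leaf(zero).
Bind Y1 := leaf(zero).
MGU = { N ↦ 3, X1 ↦ leaf(3), P ↦ leaf(zero), Y1 ↦ leaf(zero) }, so X1 ↦ leaf(3).

leaf(3)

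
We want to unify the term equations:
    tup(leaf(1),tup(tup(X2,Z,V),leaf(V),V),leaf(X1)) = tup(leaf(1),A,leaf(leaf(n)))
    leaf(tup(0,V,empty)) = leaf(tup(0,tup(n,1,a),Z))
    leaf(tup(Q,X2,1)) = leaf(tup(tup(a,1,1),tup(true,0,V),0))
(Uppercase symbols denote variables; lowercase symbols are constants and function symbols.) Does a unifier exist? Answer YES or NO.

Decompose tup/3: leaf(1) = leaf(1),  tup(tup(X2,Z,V),leaf(V),V) = A,  leaf(X1) = leaf(leaf(n)).
Delete trivial equation leaf(1) = leaf(1).
Bind A := tup(tup(X2,Z,V),leaf(V),V); no other remaining equation mentions A.
Decompose leaf/1: X1 = leaf(n).
Bind X1 := leaf(n); no other remaining equation mentions X1.
Decompose leaf/1: tup(0,V,empty) = tup(0,tup(n,1,a),Z).
Decompose tup/3: 0 = 0,  V = tup(n,1,a),  empty = Z.
Delete trivial equation 0 = 0.
Bind V := tup(n,1,a); substituting into the one remaining equation that mentions V gives: leaf(tup(Q,X2,1)) = leaf(tup(tup(a,1,1),tup(true,0,tup(n,1,a)),0)). Substituting into the earlier binding gives A := tup(tup(X2,Z,tup(n,1,a)),leaf(tup(n,1,a)),tup(n,1,a)).
Bind Z := empty; no other remaining equation mentions Z. Substituting into the earlier binding gives A := tup(tup(X2,empty,tup(n,1,a)),leaf(tup(n,1,a)),tup(n,1,a)).
Decompose leaf/1: tup(Q,X2,1) = tup(tup(a,1,1),tup(true,0,tup(n,1,a)),0).
Decompose tup/3: Q = tup(a,1,1),  X2 = tup(true,0,tup(n,1,a)),  1 = 0.
Bind Q := tup(a,1,1); no other remaining equation mentions Q.
Bind X2 := tup(true,0,tup(n,1,a)); no other remaining equation mentions X2. Substituting into the earlier binding gives A := tup(tup(tup(true,0,tup(n,1,a)),empty,tup(n,1,a)),leaf(tup(n,1,a)),tup(n,1,a)).
Clash: constants 1 and 0 differ; no unifier exists.

NO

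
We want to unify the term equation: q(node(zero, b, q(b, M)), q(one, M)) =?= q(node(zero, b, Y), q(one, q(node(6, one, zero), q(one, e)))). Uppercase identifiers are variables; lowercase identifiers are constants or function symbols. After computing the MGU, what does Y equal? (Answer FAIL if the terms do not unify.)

q(b, q(node(6, one, zero), q(one, e)))

Decompose q/2: node(zero, b, q(b, M)) =?= node(zero, b, Y),  q(one, M) =?= q(one, q(node(6, one, zero), q(one, e))).
Decompose node/3: zero =?= zero,  b =?= b,  q(b, M) =?= Y.
Delete trivial equation zero =?= zero.
Delete trivial equation b =?= b.
Bind Y := q(b, M); no other remaining equation mentions Y.
Decompose q/2: one =?= one,  M =?= q(node(6, one, zero), q(one, e)).
Delete trivial equation one =?= one.
Bind M := q(node(6, one, zero), q(one, e)). Substituting into the earlier binding gives Y := q(b, q(node(6, one, zero), q(one, e))).
MGU = { Y -> q(b, q(node(6, one, zero), q(one, e))), M -> q(node(6, one, zero), q(one, e)) }, so Y -> q(b, q(node(6, one, zero), q(one, e))).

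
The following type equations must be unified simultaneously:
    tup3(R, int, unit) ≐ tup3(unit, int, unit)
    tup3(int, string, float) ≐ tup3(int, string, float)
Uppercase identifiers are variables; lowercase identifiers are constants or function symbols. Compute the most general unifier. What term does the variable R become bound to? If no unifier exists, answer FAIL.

Decompose tup3/3: R ≐ unit,  int ≐ int,  unit ≐ unit.
Bind R := unit; no other remaining equation mentions R.
Delete trivial equation int ≐ int.
Delete trivial equation unit ≐ unit.
Delete trivial equation tup3(int, string, float) ≐ tup3(int, string, float).
MGU = { R ↦ unit }, so R ↦ unit.

unit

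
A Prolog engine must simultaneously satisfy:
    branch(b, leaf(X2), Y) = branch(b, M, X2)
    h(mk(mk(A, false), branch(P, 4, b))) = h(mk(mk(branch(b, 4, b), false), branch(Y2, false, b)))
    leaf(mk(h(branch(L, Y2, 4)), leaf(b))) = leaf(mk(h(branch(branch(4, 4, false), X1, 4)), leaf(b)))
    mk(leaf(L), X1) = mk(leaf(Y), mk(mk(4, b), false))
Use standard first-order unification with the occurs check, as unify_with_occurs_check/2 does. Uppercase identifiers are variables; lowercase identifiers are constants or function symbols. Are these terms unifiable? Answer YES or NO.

Decompose branch/3: b = b,  leaf(X2) = M,  Y = X2.
Delete trivial equation b = b.
Bind M := leaf(X2); no other remaining equation mentions M.
Bind Y := X2; substituting into the one remaining equation that mentions Y gives: mk(leaf(L), X1) = mk(leaf(X2), mk(mk(4, b), false)).
Decompose h/1: mk(mk(A, false), branch(P, 4, b)) = mk(mk(branch(b, 4, b), false), branch(Y2, false, b)).
Decompose mk/2: mk(A, false) = mk(branch(b, 4, b), false),  branch(P, 4, b) = branch(Y2, false, b).
Decompose mk/2: A = branch(b, 4, b),  false = false.
Bind A := branch(b, 4, b); no other remaining equation mentions A.
Delete trivial equation false = false.
Decompose branch/3: P = Y2,  4 = false,  b = b.
Bind P := Y2; no other remaining equation mentions P.
Clash: constants 4 and false differ; no unifier exists.

NO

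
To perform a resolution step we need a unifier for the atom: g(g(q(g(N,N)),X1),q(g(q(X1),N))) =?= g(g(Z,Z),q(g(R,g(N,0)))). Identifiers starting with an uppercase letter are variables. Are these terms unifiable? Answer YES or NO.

NO

Decompose g/2: g(q(g(N,N)),X1) =?= g(Z,Z),  q(g(q(X1),N)) =?= q(g(R,g(N,0))).
Decompose g/2: q(g(N,N)) =?= Z,  X1 =?= Z.
Bind Z := q(g(N,N)); substituting into the one remaining equation that mentions Z gives: X1 =?= q(g(N,N)).
Bind X1 := q(g(N,N)); substituting into the remaining equation gives: q(g(q(q(g(N,N))),N)) =?= q(g(R,g(N,0))).
Decompose q/1: g(q(q(g(N,N))),N) =?= g(R,g(N,0)).
Decompose g/2: q(q(g(N,N))) =?= R,  N =?= g(N,0).
Bind R := q(q(g(N,N))); no other remaining equation mentions R.
Occurs check fails: N occurs in g(N,0); the equation N =?= g(N,0) has no finite solution.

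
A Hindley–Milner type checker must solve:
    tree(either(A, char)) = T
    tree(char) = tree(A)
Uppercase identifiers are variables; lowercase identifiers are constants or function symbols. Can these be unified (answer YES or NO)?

Bind T := tree(either(A, char)); no other remaining equation mentions T.
Decompose tree/1: char = A.
Bind A := char. Substituting into the earlier binding gives T := tree(either(char, char)).
No equations remain and no clash or occurs-check failure arose, so a unifier exists.

YES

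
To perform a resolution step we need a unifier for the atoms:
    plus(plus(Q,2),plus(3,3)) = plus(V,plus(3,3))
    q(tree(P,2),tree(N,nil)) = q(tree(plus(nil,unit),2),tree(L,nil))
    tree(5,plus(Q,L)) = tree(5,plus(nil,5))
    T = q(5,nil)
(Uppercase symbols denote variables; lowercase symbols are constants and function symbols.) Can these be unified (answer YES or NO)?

Decompose plus/2: plus(Q,2) = V,  plus(3,3) = plus(3,3).
Bind V := plus(Q,2); no other remaining equation mentions V.
Delete trivial equation plus(3,3) = plus(3,3).
Decompose q/2: tree(P,2) = tree(plus(nil,unit),2),  tree(N,nil) = tree(L,nil).
Decompose tree/2: P = plus(nil,unit),  2 = 2.
Bind P := plus(nil,unit); no other remaining equation mentions P.
Delete trivial equation 2 = 2.
Decompose tree/2: N = L,  nil = nil.
Bind N := L; no other remaining equation mentions N.
Delete trivial equation nil = nil.
Decompose tree/2: 5 = 5,  plus(Q,L) = plus(nil,5).
Delete trivial equation 5 = 5.
Decompose plus/2: Q = nil,  L = 5.
Bind Q := nil; no other remaining equation mentions Q. Substituting into the earlier binding gives V := plus(nil,2).
Bind L := 5; no other remaining equation mentions L. Substituting into the earlier binding gives N := 5.
Bind T := q(5,nil).
No equations remain and no clash or occurs-check failure arose, so a unifier exists.

YES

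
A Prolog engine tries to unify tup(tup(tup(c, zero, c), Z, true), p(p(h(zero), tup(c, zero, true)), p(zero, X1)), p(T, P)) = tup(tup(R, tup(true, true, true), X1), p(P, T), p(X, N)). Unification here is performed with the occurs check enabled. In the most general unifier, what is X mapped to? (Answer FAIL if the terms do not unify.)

p(zero, true)

Decompose tup/3: tup(tup(c, zero, c), Z, true) = tup(R, tup(true, true, true), X1),  p(p(h(zero), tup(c, zero, true)), p(zero, X1)) = p(P, T),  p(T, P) = p(X, N).
Decompose tup/3: tup(c, zero, c) = R,  Z = tup(true, true, true),  true = X1.
Bind R := tup(c, zero, c); no other remaining equation mentions R.
Bind Z := tup(true, true, true); no other remaining equation mentions Z.
Bind X1 := true; substituting into the one remaining equation that mentions X1 gives: p(p(h(zero), tup(c, zero, true)), p(zero, true)) = p(P, T).
Decompose p/2: p(h(zero), tup(c, zero, true)) = P,  p(zero, true) = T.
Bind P := p(h(zero), tup(c, zero, true)); substituting into the one remaining equation that mentions P gives: p(T, p(h(zero), tup(c, zero, true))) = p(X, N).
Bind T := p(zero, true); substituting into the remaining equation gives: p(p(zero, true), p(h(zero), tup(c, zero, true))) = p(X, N).
Decompose p/2: p(zero, true) = X,  p(h(zero), tup(c, zero, true)) = N.
Bind X := p(zero, true); no other remaining equation mentions X.
Bind N := p(h(zero), tup(c, zero, true)).
MGU = { R ↦ tup(c, zero, c), Z ↦ tup(true, true, true), X1 ↦ true, P ↦ p(h(zero), tup(c, zero, true)), T ↦ p(zero, true), X ↦ p(zero, true), N ↦ p(h(zero), tup(c, zero, true)) }, so X ↦ p(zero, true).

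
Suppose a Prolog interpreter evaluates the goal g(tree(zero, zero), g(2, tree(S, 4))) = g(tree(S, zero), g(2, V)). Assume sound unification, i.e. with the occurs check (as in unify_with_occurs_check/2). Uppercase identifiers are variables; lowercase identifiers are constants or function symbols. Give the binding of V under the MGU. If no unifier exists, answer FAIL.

Decompose g/2: tree(zero, zero) = tree(S, zero),  g(2, tree(S, 4)) = g(2, V).
Decompose tree/2: zero = S,  zero = zero.
Bind S := zero; substituting into the one remaining equation that mentions S gives: g(2, tree(zero, 4)) = g(2, V).
Delete trivial equation zero = zero.
Decompose g/2: 2 = 2,  tree(zero, 4) = V.
Delete trivial equation 2 = 2.
Bind V := tree(zero, 4).
MGU = { S -> zero, V -> tree(zero, 4) }, so V -> tree(zero, 4).

tree(zero, 4)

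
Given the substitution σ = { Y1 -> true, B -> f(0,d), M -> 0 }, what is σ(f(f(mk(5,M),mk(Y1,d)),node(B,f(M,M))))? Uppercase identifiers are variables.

Replace each occurrence of Y1 with true.
Replace each occurrence of B with f(0,d).
Replace each occurrence of M with 0.
Result: f(f(mk(5,0),mk(true,d)),node(f(0,d),f(0,0))).

f(f(mk(5,0),mk(true,d)),node(f(0,d),f(0,0)))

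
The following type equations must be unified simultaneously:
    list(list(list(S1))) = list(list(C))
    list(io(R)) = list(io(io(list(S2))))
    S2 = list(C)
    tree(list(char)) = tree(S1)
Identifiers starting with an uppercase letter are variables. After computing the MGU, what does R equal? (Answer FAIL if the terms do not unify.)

io(list(list(list(list(char)))))

Decompose list/1: list(list(S1)) = list(C).
Decompose list/1: list(S1) = C.
Bind C := list(S1); substituting into the one remaining equation that mentions C gives: S2 = list(list(S1)).
Decompose list/1: io(R) = io(io(list(S2))).
Decompose io/1: R = io(list(S2)).
Bind R := io(list(S2)); no other remaining equation mentions R.
Bind S2 := list(list(S1)); no other remaining equation mentions S2. Substituting into the earlier binding gives R := io(list(list(list(S1)))).
Decompose tree/1: list(char) = S1.
Bind S1 := list(char). Substituting into the earlier bindings gives C := list(list(char)), R := io(list(list(list(list(char))))), S2 := list(list(list(char))).
MGU = { C := list(list(char)), R := io(list(list(list(list(char))))), S2 := list(list(list(char))), S1 := list(char) }, so R := io(list(list(list(list(char))))).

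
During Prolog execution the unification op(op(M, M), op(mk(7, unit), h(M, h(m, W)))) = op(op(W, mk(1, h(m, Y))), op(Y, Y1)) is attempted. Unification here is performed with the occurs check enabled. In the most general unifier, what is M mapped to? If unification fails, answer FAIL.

mk(1, h(m, mk(7, unit)))

Decompose op/2: op(M, M) = op(W, mk(1, h(m, Y))),  op(mk(7, unit), h(M, h(m, W))) = op(Y, Y1).
Decompose op/2: M = W,  M = mk(1, h(m, Y)).
Bind M := W; substituting into the remaining equations gives: W = mk(1, h(m, Y)),  op(mk(7, unit), h(W, h(m, W))) = op(Y, Y1).
Bind W := mk(1, h(m, Y)); substituting into the remaining equation gives: op(mk(7, unit), h(mk(1, h(m, Y)), h(m, mk(1, h(m, Y))))) = op(Y, Y1). Substituting into the earlier binding gives M := mk(1, h(m, Y)).
Decompose op/2: mk(7, unit) = Y,  h(mk(1, h(m, Y)), h(m, mk(1, h(m, Y)))) = Y1.
Bind Y := mk(7, unit); substituting into the remaining equation gives: h(mk(1, h(m, mk(7, unit))), h(m, mk(1, h(m, mk(7, unit))))) = Y1. Substituting into the earlier bindings gives M := mk(1, h(m, mk(7, unit))), W := mk(1, h(m, mk(7, unit))).
Bind Y1 := h(mk(1, h(m, mk(7, unit))), h(m, mk(1, h(m, mk(7, unit))))).
MGU = { M -> mk(1, h(m, mk(7, unit))), W -> mk(1, h(m, mk(7, unit))), Y -> mk(7, unit), Y1 -> h(mk(1, h(m, mk(7, unit))), h(m, mk(1, h(m, mk(7, unit))))) }, so M -> mk(1, h(m, mk(7, unit))).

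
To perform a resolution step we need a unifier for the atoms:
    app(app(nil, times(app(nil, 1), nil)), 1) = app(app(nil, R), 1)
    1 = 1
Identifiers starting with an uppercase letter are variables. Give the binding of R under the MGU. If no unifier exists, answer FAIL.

times(app(nil, 1), nil)

Decompose app/2: app(nil, times(app(nil, 1), nil)) = app(nil, R),  1 = 1.
Decompose app/2: nil = nil,  times(app(nil, 1), nil) = R.
Delete trivial equation nil = nil.
Bind R := times(app(nil, 1), nil); no other remaining equation mentions R.
Delete trivial equation 1 = 1.
Delete trivial equation 1 = 1.
MGU = { R := times(app(nil, 1), nil) }, so R := times(app(nil, 1), nil).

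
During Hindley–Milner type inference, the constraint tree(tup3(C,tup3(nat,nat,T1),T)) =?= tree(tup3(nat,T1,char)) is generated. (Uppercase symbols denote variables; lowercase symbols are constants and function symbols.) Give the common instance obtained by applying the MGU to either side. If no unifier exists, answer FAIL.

FAIL

Decompose tree/1: tup3(C,tup3(nat,nat,T1),T) =?= tup3(nat,T1,char).
Decompose tup3/3: C =?= nat,  tup3(nat,nat,T1) =?= T1,  T =?= char.
Bind C := nat; no other remaining equation mentions C.
Occurs check fails: T1 occurs in tup3(nat,nat,T1); the equation T1 =?= tup3(nat,nat,T1) has no finite solution.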